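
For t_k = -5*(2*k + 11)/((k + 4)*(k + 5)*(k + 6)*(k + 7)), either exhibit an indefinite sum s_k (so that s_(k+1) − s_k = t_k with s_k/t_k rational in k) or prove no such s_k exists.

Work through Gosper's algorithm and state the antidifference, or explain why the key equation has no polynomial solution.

The ratio is (k + 4)*(2*k + 13)/((k + 8)*(2*k + 11)).
Factor: A=k + 4; B=k + 8; C=k + 11/2.
Set up (k + 4)·f(k+1) − (k + 7)·f(k) − (k + 11/2) = 0.
Bound: deg f ≤ 3.
Coefficient equations give f(k) = k*(k + 5)*(k + 10)/48.
R(k) = B(k−1)·f(k)/C(k) = k*(k + 5)*(k + 7)*(k + 10)/(24*(2*k + 11)); s_k = R·t_k = 5*k*(-k - 10)/(24*(k**2 + 10*k + 24)).
Check: Δs_k = 5*(-2*k - 11)/(k**4 + 22*k**3 + 179*k**2 + 638*k + 840). ✓

s_k = 5*k*(-k - 10)/(24*(k**2 + 10*k + 24))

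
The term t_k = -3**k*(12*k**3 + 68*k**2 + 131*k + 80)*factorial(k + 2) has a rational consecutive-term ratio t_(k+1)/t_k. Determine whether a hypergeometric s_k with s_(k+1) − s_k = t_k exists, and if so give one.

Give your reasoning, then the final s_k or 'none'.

s_k = -3**k*(2*k + 1)**2*factorial(k + 2)

r(k) = 3*(12*k**4 + 140*k**3 + 615*k**2 + 1200*k + 873)/(12*k**3 + 68*k**2 + 131*k + 80) after simplifying.
So A=3*k + 9 and B=1, with C=k**3 + 17*k**2/3 + 131*k/12 + 20/3.
f must satisfy (3*k + 9)·f(k+1) − (1)·f(k) = k**3 + 17*k**2/3 + 131*k/12 + 20/3.
Degrees (1,0,3) ⇒ d ≤ 2.
Solving with deg f ≤ 2: f(k) = (2*k + 1)**2/12.
Get s_k = R·t_k = -3**k*(2*k + 1)**2*factorial(k + 2) with R(k) = B(k−1)f(k)/C(k) = (2*k + 1)**2/(12*k**3 + 68*k**2 + 131*k + 80).
Verify: -3**k*(12*k**3 + 68*k**2 + 131*k + 80)*factorial(k + 2) matches t_k.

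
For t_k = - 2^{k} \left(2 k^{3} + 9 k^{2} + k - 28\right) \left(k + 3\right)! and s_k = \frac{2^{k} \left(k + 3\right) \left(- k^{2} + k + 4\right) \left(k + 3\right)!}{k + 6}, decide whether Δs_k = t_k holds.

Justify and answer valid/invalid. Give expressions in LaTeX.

Invalid: residual \frac{3 \cdot 2^{k} \left(2 k^{4} + 21 k^{3} + 54 k^{2} - 21 k - 164\right) \left(k + 3\right)!}{\left(k + 6\right) \left(k + 7\right)} ≠ 0.

s_(k+1) = -2**(k + 1)*(k + 4)*(k**2 + k - 4)*factorial(k + 4)/(k + 7)
s_(k+1) − s_k = -2**k*(2*k**5 + 29*k**4 + 139*k**3 + 201*k**2 - 259*k - 684)*factorial(k + 3)/((k + 6)*(k + 7))
(s_(k+1) − s_k) − t_k = 3*2**k*(2*k**4 + 21*k**3 + 54*k**2 - 21*k - 164)*factorial(k + 3)/((k + 6)*(k + 7))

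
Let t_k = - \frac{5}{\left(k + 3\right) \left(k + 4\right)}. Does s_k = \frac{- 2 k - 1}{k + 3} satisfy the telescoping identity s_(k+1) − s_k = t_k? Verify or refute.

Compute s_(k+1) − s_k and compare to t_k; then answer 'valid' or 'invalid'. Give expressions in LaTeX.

valid; difference matches t_k

s_(k+1) = (-2*k - 3)/(k + 4)
s_(k+1) − s_k = -5/(k**2 + 7*k + 12)
(s_(k+1) − s_k) − t_k = 0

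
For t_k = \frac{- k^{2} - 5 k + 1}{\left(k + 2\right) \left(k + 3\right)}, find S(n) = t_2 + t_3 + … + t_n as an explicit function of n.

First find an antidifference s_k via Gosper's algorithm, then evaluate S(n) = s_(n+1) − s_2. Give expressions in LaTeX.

S(n) = \frac{- 4 n^{2} - n + 5}{4 \left(n + 3\right)}

Step 1: r(k) = (k + 2)*(5*k + (k + 1)**2 + 4)/((k + 4)*(k**2 + 5*k - 1)).
So A=k + 2 and B=k + 4, with C=k**2 + 5*k - 1.
Set up (k + 2)·f(k+1) − (k + 3)·f(k) − (k**2 + 5*k - 1) = 0.
Degrees (1,1,2) ⇒ d ≤ 2.
Solve for f: f(k) = k*(2*k - 3)/2 (degree 2 ≤ 2).
R(k) = B(k−1)·f(k)/C(k) = k*(k + 3)*(2*k - 3)/(2*(k**2 + 5*k - 1)); s_k = R·t_k = k*(3 - 2*k)/(2*(k + 2)).
Verify: (-k**2 - 5*k + 1)/(k**2 + 5*k + 6) matches t_k.
Telescope: S(n) = s_(n+1) − s_(2) = (-2*n**2 - n + 1)/(2*(n + 3)) − (-1/4) = (-4*n**2 - n + 5)/(4*(n + 3)).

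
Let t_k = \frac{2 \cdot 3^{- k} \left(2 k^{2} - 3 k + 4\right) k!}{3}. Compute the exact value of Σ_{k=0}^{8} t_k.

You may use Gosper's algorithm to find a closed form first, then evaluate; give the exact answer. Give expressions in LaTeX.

Compute t_(k+1)/t_k: get (k + 1)*(-3*k + 2*(k + 1)**2 + 1)/(3*(2*k**2 - 3*k + 4)).
Normal form (A,B,C) = (k/3 + 1/3, 1, k**2 - 3*k/2 + 2).
f must satisfy (k/3 + 1/3)·f(k+1) − (1)·f(k) = k**2 - 3*k/2 + 2.
Degrees (1,0,2) ⇒ d ≤ 1.
Match coefficients ⇒ f(k) = 3*(2*k - 1)/2.
Certificate R = B(k−1)f/C = 3*(2*k - 1)/(2*k**2 - 3*k + 4) gives s_k = 2*(2*k - 1)*factorial(k)/3**k.
s_(k+1) − s_k = 2*(2*k**2 - 3*k + 4)*factorial(k)/(3*3**k) = t_k.
Telescoping: Σ = s_(9) − s_(0) = 152320/243 − (-2) = 152806/243.

Σ = 152806/243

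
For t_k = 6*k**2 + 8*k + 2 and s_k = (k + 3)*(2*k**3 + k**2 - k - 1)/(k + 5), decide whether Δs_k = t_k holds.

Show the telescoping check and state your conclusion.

s_(k+1) = -(k + 4)*(k - 2*(k + 1)**3 - (k + 1)**2 + 2)/(k + 6)
s_(k+1) − s_k = 2*(3*k**4 + 33*k**3 + 98*k**2 + 88*k + 19)/(k**2 + 11*k + 30)
(s_(k+1) − s_k) − t_k = 2*(-4*k**3 - 37*k**2 - 43*k - 11)/(k**2 + 11*k + 30)

Invalid: residual 2*(-4*k**3 - 37*k**2 - 43*k - 11)/(k**2 + 11*k + 30) ≠ 0.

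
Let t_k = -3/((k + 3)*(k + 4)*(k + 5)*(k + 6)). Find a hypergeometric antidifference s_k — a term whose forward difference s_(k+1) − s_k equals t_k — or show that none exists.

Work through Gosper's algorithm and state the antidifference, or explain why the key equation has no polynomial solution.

s_k = k*(-k**2 - 12*k - 47)/(60*(k + 3)*(k + 4)*(k + 5))

Step 1: r(k) = (k + 3)/(k + 7).
Gosper form: A/B · C(k+1)/C(k) with A=k + 3, B=k + 7, C=1.
Need (k + 3)·f(k+1) − (k + 6)·f(k) = 1.
Degrees (1,1,0) ⇒ d ≤ 3.
A polynomial solution: f(k) = k*(k**2 + 12*k + 47)/180.
Get s_k = R·t_k = k*(-k**2 - 12*k - 47)/(60*(k + 3)*(k + 4)*(k + 5)) with R(k) = B(k−1)f(k)/C(k) = k*(k + 6)*(k**2 + 12*k + 47)/180.
Verify: -3/(k**4 + 18*k**3 + 119*k**2 + 342*k + 360) matches t_k.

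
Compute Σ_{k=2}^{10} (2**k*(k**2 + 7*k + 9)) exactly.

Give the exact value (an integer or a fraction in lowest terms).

t_(k+1)/t_k = 2*(k**2 + 9*k + 17)/(k**2 + 7*k + 9).
Gosper form: A/B · C(k+1)/C(k) with A=2, B=1, C=k**2 + 7*k + 9.
Set up (2)·f(k+1) − (1)·f(k) − (k**2 + 7*k + 9) = 0.
deg f ≤ 2 (via 0,0,2).
Solve for f: f(k) = k**2 + 3*k + 1 (degree 2 ≤ 2).
Certificate R = B(k−1)f/C = (k**2 + 3*k + 1)/(k**2 + 7*k + 9) gives s_k = 2**k*(k**2 + 3*k + 1).
s_(k+1) − s_k = 2**k*(k**2 + 7*k + 9) = t_k.
Telescoping: Σ = s_(11) − s_(2) = 317440 − (44) = 317396.

Σ = 317396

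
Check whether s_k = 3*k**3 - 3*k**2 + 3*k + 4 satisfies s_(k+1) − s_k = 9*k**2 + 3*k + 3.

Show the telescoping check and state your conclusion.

s_(k+1) = 3*k**3 + 6*k**2 + 6*k + 7
s_(k+1) − s_k = 9*k**2 + 3*k + 3
(s_(k+1) − s_k) − t_k = 0

valid; difference matches t_k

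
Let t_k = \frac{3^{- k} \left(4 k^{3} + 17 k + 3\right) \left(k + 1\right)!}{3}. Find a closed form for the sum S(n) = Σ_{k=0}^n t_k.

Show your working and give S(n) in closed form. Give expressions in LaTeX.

S(n) = 3^{- n - 1} \left(3^{n + 2} + 4 n^{4} n! + 16 n^{3} n! + 17 n^{2} n! - n n! - 6 n!\right)

The ratio is (k + 2)*(17*k + 4*(k + 1)**3 + 20)/(3*(4*k**3 + 17*k + 3)).
So A=k/3 + 2/3 and B=1, with C=k**3 + 17*k/4 + 3/4.
Key eq: (k/3 + 2/3)·f(k+1) = (1)·f(k) + (k**3 + 17*k/4 + 3/4).
Degrees (1,0,3) ⇒ d ≤ 2.
Solving with deg f ≤ 2: f(k) = 3*(2*k - 3)*(2*k + 1)/4.
Get s_k = R·t_k = (2*k - 3)*(2*k + 1)*factorial(k + 1)/3**k with R(k) = B(k−1)f(k)/C(k) = 3*(2*k - 3)*(2*k + 1)/(4*k**3 + 17*k + 3).
Verify: (4*k**3 + 17*k + 3)*factorial(k + 1)/(3*3**k) matches t_k.
Evaluate: s_(n+1) = 3**(-n - 1)*(2*n - 1)*(2*n + 3)*factorial(n + 2); subtract s_(0) = -3 ⇒ S(n) = 3**(-n - 1)*(3**(n + 2) + 4*n**4*factorial(n) + 16*n**3*factorial(n) + 17*n**2*factorial(n) - n*factorial(n) - 6*factorial(n)).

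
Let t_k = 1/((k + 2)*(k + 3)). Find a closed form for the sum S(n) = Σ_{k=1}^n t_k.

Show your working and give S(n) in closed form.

Step 1: r(k) = (k + 2)/(k + 4).
Take A(k)=k + 2, B(k)=k + 4, C(k)=1.
Key eq: (k + 2)·f(k+1) = (k + 3)·f(k) + (1).
Bound: deg f ≤ 1.
A polynomial solution: f(k) = k/2.
Certificate R = B(k−1)f/C = k*(k + 3)/2 gives s_k = k/(2*(k + 2)).
Check: Δs_k = 1/(k**2 + 5*k + 6). ✓
s_(n+1) = (n + 1)/(2*(n + 3)) and s_(1) = 1/6, so S(n) = n/(3*(n + 3)).

S(n) = n/(3*(n + 3))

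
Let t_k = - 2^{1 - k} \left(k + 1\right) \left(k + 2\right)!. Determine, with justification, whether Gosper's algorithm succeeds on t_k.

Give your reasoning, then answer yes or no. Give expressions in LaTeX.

Ratio r(k) = (k + 2)*(k + 3)/(2*(k + 1)).
A = k/2 + 3/2, B = 1, C = k + 1.
Key eq: (k/2 + 3/2)·f(k+1) = (1)·f(k) + (k + 1).
From deg A=1, deg B=0, deg C=1: d=0.
Solving with deg f ≤ 0: f(k) = 2.
R(k) = B(k−1)·f(k)/C(k) = 2/(k + 1); s_k = R·t_k = -2**(2 - k)*factorial(k + 2).
Check: Δs_k = -2**(1 - k)*(k + 1)*factorial(k + 2). ✓

Yes. s_k = - 2^{2 - k} \left(k + 2\right)!.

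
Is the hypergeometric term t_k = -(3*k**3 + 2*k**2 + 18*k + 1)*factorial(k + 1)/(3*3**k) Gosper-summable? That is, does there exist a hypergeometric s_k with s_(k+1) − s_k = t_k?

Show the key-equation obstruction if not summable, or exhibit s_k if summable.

Yes. s_k = -(3*k**2 - k + 3)*factorial(k + 1)/3**k.

t_(k+1)/t_k = (3*k**4 + 17*k**3 + 53*k**2 + 86*k + 48)/(3*(3*k**3 + 2*k**2 + 18*k + 1)).
Factor: A=k/3 + 2/3; B=1; C=k**3 + 2*k**2/3 + 6*k + 1/3.
Solve (k/3 + 2/3)·f(k+1) − (1)·f(k) = k**3 + 2*k**2/3 + 6*k + 1/3.
Degrees (1,0,3) ⇒ d ≤ 2.
Match coefficients ⇒ f(k) = 3*k**2 - k + 3.
So s_k = (B(k−1)f/C)·t_k = (3*(3*k**2 - k + 3)/(3*k**3 + 2*k**2 + 18*k + 1))·t_k = -(3*k**2 - k + 3)*factorial(k + 1)/3**k.
Check: Δs_k = -(3*k**3 + 2*k**2 + 18*k + 1)*factorial(k + 1)/(3*3**k). ✓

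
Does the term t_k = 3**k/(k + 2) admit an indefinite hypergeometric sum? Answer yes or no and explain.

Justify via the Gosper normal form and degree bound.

No; the degree bound rules out any f.

Step 1: r(k) = 3*(k + 2)/(k + 3).
A = 3*k + 6, B = k + 3, C = 1.
Need (3*k + 6)·f(k+1) − (k + 2)·f(k) = 1.
Degrees (1,1,0) ⇒ d ≤ -1.
deg f ≤ -1 is impossible — no certificate.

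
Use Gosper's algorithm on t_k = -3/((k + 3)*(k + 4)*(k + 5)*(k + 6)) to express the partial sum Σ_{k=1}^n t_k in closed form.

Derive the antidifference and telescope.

r(k) = (k + 3)/(k + 7) after simplifying.
So A=k + 3 and B=k + 7, with C=1.
Key eq: (k + 3)·f(k+1) = (k + 6)·f(k) + (1).
deg f ≤ 3 (via 1,1,0).
Coefficient equations give f(k) = k*(k**2 + 12*k + 47)/180.
Then R = B(k−1)f/C = k*(k + 6)*(k**2 + 12*k + 47)/180, so s_k = R(k)·t_k = k*(-k**2 - 12*k - 47)/(60*(k + 3)*(k + 4)*(k + 5)).
s_(k+1) − s_k = -3/(k**4 + 18*k**3 + 119*k**2 + 342*k + 360) = t_k.
Evaluate: s_(n+1) = (-n**3 - 15*n**2 - 74*n - 60)/(60*(n**3 + 15*n**2 + 74*n + 120)); subtract s_(1) = -1/120 ⇒ S(n) = n*(-n**2 - 15*n - 74)/(120*(n**3 + 15*n**2 + 74*n + 120)).

S(n) = n*(-n**2 - 15*n - 74)/(120*(n**3 + 15*n**2 + 74*n + 120))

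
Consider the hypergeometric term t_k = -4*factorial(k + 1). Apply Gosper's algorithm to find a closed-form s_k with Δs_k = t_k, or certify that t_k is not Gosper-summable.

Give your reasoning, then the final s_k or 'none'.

none (Gosper's algorithm certifies no s_k)

t_(k+1)/t_k = k + 2.
Gosper form: A/B · C(k+1)/C(k) with A=k + 2, B=1, C=1.
Set up (k + 2)·f(k+1) − (1)·f(k) − (1) = 0.
Bound: deg f ≤ -1.
d = -1 < 0 ⇒ no nonzero polynomial f; not summable.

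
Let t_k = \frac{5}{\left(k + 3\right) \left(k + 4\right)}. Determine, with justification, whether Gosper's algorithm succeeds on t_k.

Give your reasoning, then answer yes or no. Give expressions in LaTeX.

Step 1: r(k) = (k + 3)/(k + 5).
So A=k + 3 and B=k + 5, with C=1.
Key eq: (k + 3)·f(k+1) = (k + 4)·f(k) + (1).
Degrees (1,1,0) ⇒ d ≤ 1.
A polynomial solution: f(k) = k/3.
Get s_k = R·t_k = 5*k/(3*(k + 3)) with R(k) = B(k−1)f(k)/C(k) = k*(k + 4)/3.
Δs = 5/(k**2 + 7*k + 12), as required.

Yes. s_k = \frac{5 k}{3 \left(k + 3\right)}.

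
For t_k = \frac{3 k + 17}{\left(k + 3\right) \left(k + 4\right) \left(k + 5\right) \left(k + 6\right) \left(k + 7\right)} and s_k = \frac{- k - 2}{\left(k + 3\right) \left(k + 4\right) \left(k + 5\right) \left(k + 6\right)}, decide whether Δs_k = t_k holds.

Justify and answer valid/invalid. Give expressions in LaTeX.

Invalid: residual - \frac{12}{k^{5} + 25 k^{4} + 245 k^{3} + 1175 k^{2} + 2754 k + 2520} ≠ 0.

s_(k+1) = (-k - 3)/((k + 4)*(k + 5)*(k + 6)*(k + 7))
s_(k+1) − s_k = ((k + 2)*(k + 7) - (k + 3)**2)/((k + 3)*(k + 4)*(k + 5)*(k + 6)*(k + 7))
(s_(k+1) − s_k) − t_k = -12/(k**5 + 25*k**4 + 245*k**3 + 1175*k**2 + 2754*k + 2520)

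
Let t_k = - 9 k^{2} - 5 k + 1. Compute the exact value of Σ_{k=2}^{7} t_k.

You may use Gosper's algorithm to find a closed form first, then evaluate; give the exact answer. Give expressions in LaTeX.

Σ = -1380

r(k) = (9*k**2 + 23*k + 13)/(9*k**2 + 5*k - 1) after simplifying.
A = 1, B = 1, C = k**2 + 5*k/9 - 1/9.
Solve (1)·f(k+1) − (1)·f(k) = k**2 + 5*k/9 - 1/9.
Degrees (0,0,2) ⇒ d ≤ 3.
A polynomial solution: f(k) = k*(3*k**2 - 2*k - 2)/9.
So s_k = (B(k−1)f/C)·t_k = (k*(3*k**2 - 2*k - 2)/(9*k**2 + 5*k - 1))·t_k = k*(-3*k**2 + 2*k + 2).
Δs = -9*k**2 - 5*k + 1, as required.
Telescoping: Σ = s_(8) − s_(2) = -1392 − (-12) = -1380.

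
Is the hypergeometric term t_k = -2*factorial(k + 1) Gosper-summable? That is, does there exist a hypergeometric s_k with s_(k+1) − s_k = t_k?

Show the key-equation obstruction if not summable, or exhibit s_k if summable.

r(k) = k + 2 after simplifying.
Take A(k)=k + 2, B(k)=1, C(k)=1.
Set up (k + 2)·f(k+1) − (1)·f(k) − (1) = 0.
deg f ≤ -1 (via 1,0,0).
d = -1 < 0 ⇒ no nonzero polynomial f; not summable.

No. Not Gosper-summable.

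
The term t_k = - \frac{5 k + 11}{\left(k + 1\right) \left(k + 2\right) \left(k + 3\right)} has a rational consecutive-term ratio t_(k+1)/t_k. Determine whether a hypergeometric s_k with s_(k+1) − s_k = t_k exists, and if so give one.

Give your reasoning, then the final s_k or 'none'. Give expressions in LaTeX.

Step 1: r(k) = (k + 1)*(5*k + 16)/((k + 4)*(5*k + 11)).
Gosper form: A/B · C(k+1)/C(k) with A=k + 1, B=k + 4, C=k + 11/5.
Key eq: (k + 1)·f(k+1) = (k + 3)·f(k) + (k + 11/5).
From deg A=1, deg B=1, deg C=1: d=2.
Match coefficients ⇒ f(k) = k*(4*k + 7)/5.
Certificate R = B(k−1)f/C = k*(k + 3)*(4*k + 7)/(5*k + 11) gives s_k = k*(-4*k - 7)/((k + 1)*(k + 2)).
Δs = (-5*k - 11)/(k**3 + 6*k**2 + 11*k + 6), as required.

s_k = \frac{k \left(- 4 k - 7\right)}{\left(k + 1\right) \left(k + 2\right)}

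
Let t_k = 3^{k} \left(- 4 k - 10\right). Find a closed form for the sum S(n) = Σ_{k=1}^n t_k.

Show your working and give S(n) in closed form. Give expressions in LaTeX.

r(k) = 3*(2*k + 7)/(2*k + 5) after simplifying.
Factor: A=3; B=1; C=k + 5/2.
Need (3)·f(k+1) − (1)·f(k) = k + 5/2.
From deg A=0, deg B=0, deg C=1: d=1.
Coefficient equations give f(k) = (k + 1)/2.
Certificate R = B(k−1)f/C = (k + 1)/(2*k + 5) gives s_k = -2*3**k*(k + 1).
s_(k+1) − s_k = 3**k*(-4*k - 10) = t_k.
Σ_(k=1)^n t_k = s_(n+1) − s_(1) = (6*3**n*(-n - 2)) − (-12), i.e. -6*3**n*n - 12*3**n + 12.

S(n) = - 6 \cdot 3^{n} n - 12 \cdot 3^{n} + 12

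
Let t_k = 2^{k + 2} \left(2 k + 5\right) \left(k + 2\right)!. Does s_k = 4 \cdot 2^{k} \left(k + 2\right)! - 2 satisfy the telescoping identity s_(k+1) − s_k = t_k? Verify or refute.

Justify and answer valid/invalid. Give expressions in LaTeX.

Valid — Δs_k = t_k.

s_(k+1) = 4*2**(k + 1)*factorial(k + 3) - 2
s_(k+1) − s_k = 2**(k + 2)*(2*k + 5)*factorial(k + 2)
(s_(k+1) − s_k) − t_k = 0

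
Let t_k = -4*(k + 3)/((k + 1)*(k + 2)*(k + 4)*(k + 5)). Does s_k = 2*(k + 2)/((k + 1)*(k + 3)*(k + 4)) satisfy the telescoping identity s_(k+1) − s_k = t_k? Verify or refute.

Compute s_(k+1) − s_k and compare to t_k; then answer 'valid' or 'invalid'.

Invalid: residual 2*(3*k + 7)/(k**5 + 15*k**4 + 85*k**3 + 225*k**2 + 274*k + 120) ≠ 0.

s_(k+1) = 2*(k + 3)/((k + 2)*(k + 4)*(k + 5))
s_(k+1) − s_k = 2*(-2*k**2 - 9*k - 11)/(k**5 + 15*k**4 + 85*k**3 + 225*k**2 + 274*k + 120)
(s_(k+1) − s_k) − t_k = 2*(3*k + 7)/(k**5 + 15*k**4 + 85*k**3 + 225*k**2 + 274*k + 120)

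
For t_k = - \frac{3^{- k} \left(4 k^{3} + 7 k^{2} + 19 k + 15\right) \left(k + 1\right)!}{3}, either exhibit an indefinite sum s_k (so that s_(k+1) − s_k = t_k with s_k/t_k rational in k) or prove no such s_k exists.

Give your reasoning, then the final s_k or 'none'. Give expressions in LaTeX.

s_k = - 3^{- k} \left(k + 1\right) \left(4 k - 1\right) \left(k + 1\right)!

Compute t_(k+1)/t_k: get (4*k**4 + 27*k**3 + 83*k**2 + 135*k + 90)/(3*(4*k**3 + 7*k**2 + 19*k + 15)).
Normal form (A,B,C) = (k/3 + 2/3, 1, k**3 + 7*k**2/4 + 19*k/4 + 15/4).
Set up (k/3 + 2/3)·f(k+1) − (1)·f(k) − (k**3 + 7*k**2/4 + 19*k/4 + 15/4) = 0.
From deg A=1, deg B=0, deg C=3: d=2.
A polynomial solution: f(k) = 3*(k + 1)*(4*k - 1)/4.
So s_k = (B(k−1)f/C)·t_k = (3*(k + 1)*(4*k - 1)/(4*k**3 + 7*k**2 + 19*k + 15))·t_k = -(k + 1)*(4*k - 1)*factorial(k + 1)/3**k.
Verify: -(4*k**3 + 7*k**2 + 19*k + 15)*factorial(k + 1)/(3*3**k) matches t_k.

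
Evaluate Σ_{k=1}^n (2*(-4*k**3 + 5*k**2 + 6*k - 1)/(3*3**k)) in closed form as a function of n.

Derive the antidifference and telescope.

Step 1: r(k) = (4*k**3 + 7*k**2 - 4*k - 6)/(3*(4*k**3 - 5*k**2 - 6*k + 1)).
Normal form (A,B,C) = (1/3, 1, k**3 - 5*k**2/4 - 3*k/2 + 1/4).
Need (1/3)·f(k+1) − (1)·f(k) = k**3 - 5*k**2/4 - 3*k/2 + 1/4.
Degrees (0,0,3) ⇒ d ≤ 3.
Match coefficients ⇒ f(k) = -3*(k + 1)*(4*k**2 - 3*k + 4)/8.
Get s_k = R·t_k = (4*k**3 + k**2 + k + 4)/3**k with R(k) = B(k−1)f(k)/C(k) = -3*(k + 1)*(4*k**2 - 3*k + 4)/(2*(4*k**3 - 5*k**2 - 6*k + 1)).
s_(k+1) − s_k = 2*(-4*k**3 + 5*k**2 + 6*k - 1)/(3*3**k) = t_k.
s_(n+1) = 3**(-n - 1)*(4*n**3 + 13*n**2 + 15*n + 10) and s_(1) = 10/3, so S(n) = 3**(-n - 1)*(-10*3**n + 4*n**3 + 13*n**2 + 15*n + 10).

S(n) = 3**(-n - 1)*(-10*3**n + 4*n**3 + 13*n**2 + 15*n + 10)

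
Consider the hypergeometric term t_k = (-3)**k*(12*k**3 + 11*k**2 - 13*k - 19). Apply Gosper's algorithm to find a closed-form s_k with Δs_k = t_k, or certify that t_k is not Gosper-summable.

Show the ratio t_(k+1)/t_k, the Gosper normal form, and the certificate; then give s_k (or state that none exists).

s_k = (-3)**k*(-3*k**3 + 4*k**2 + 4*k + 1)

Ratio r(k) = 3*(-12*k**3 - 47*k**2 - 45*k + 9)/(12*k**3 + 11*k**2 - 13*k - 19).
Take A(k)=-3, B(k)=1, C(k)=k**3 + 11*k**2/12 - 13*k/12 - 19/12.
Solve (-3)·f(k+1) − (1)·f(k) = k**3 + 11*k**2/12 - 13*k/12 - 19/12.
Bound: deg f ≤ 3.
Solving with deg f ≤ 3: f(k) = -(3*k**3 - 4*k**2 - 4*k - 1)/12.
Get s_k = R·t_k = (-3)**k*(-3*k**3 + 4*k**2 + 4*k + 1) with R(k) = B(k−1)f(k)/C(k) = -(3*k**3 - 4*k**2 - 4*k - 1)/(12*k**3 + 11*k**2 - 13*k - 19).
Δs = (-3)**k*(12*k**3 + 11*k**2 - 13*k - 19), as required.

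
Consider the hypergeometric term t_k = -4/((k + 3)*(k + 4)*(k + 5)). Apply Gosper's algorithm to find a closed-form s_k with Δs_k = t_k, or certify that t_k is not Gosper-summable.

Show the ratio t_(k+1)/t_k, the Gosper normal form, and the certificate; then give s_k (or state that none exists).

t_(k+1)/t_k = (k + 3)/(k + 6).
Gosper form: A/B · C(k+1)/C(k) with A=k + 3, B=k + 6, C=1.
Set up (k + 3)·f(k+1) − (k + 5)·f(k) − (1) = 0.
Bound: deg f ≤ 2.
Coefficient equations give f(k) = k*(k + 7)/24.
So s_k = (B(k−1)f/C)·t_k = (k*(k + 5)*(k + 7)/24)·t_k = k*(-k - 7)/(6*(k + 3)*(k + 4)).
s_(k+1) − s_k = -4/(k**3 + 12*k**2 + 47*k + 60) = t_k.

s_k = k*(-k - 7)/(6*(k + 3)*(k + 4))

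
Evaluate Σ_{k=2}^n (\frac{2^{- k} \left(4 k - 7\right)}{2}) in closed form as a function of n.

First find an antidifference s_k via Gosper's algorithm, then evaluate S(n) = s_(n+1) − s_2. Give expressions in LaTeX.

Compute t_(k+1)/t_k: get (4*k - 3)/(2*(4*k - 7)).
Gosper form: A/B · C(k+1)/C(k) with A=1/2, B=1, C=k - 7/4.
f must satisfy (1/2)·f(k+1) − (1)·f(k) = k - 7/4.
deg f ≤ 1 (via 0,0,1).
A polynomial solution: f(k) = -(4*k - 3)/2.
Get s_k = R·t_k = (3 - 4*k)/2**k with R(k) = B(k−1)f(k)/C(k) = -2*(4*k - 3)/(4*k - 7).
Check: Δs_k = (4*k - 7)/(2*2**k). ✓
s_(n+1) = 2**(-n - 1)*(-4*n - 1) and s_(2) = -5/4, so S(n) = 2**(-n - 2)*(5*2**n - 8*n - 2).

S(n) = 2^{- n - 2} \left(5 \cdot 2^{n} - 8 n - 2\right)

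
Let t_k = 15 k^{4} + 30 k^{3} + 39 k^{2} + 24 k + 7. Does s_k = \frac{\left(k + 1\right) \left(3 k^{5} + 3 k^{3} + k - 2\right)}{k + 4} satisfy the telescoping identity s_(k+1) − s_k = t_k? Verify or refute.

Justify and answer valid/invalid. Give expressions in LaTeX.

s_(k+1) = (k + 2)*(k + 3*(k + 1)**5 + 3*(k + 1)**3 - 1)/(k + 5)
s_(k+1) − s_k = (15*k**6 + 129*k**5 + 339*k**4 + 507*k**3 + 463*k**2 + 237*k + 50)/(k**2 + 9*k + 20)
(s_(k+1) − s_k) − t_k = 18*(-2*k**5 - 15*k**4 - 26*k**3 - 30*k**2 - 17*k - 5)/(k**2 + 9*k + 20)

Invalid: residual \frac{18 \left(- 2 k^{5} - 15 k^{4} - 26 k^{3} - 30 k^{2} - 17 k - 5\right)}{k^{2} + 9 k + 20} ≠ 0.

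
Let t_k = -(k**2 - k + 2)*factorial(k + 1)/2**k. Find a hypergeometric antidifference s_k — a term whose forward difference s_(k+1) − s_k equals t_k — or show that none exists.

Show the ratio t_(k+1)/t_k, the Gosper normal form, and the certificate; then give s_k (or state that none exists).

The ratio is (k + 2)*(-k + (k + 1)**2 + 1)/(2*(k**2 - k + 2)).
Take A(k)=k/2 + 1, B(k)=1, C(k)=k**2 - k + 2.
Need (k/2 + 1)·f(k+1) − (1)·f(k) = k**2 - k + 2.
d = 1 from the (1,0,2) case.
Solving with deg f ≤ 1: f(k) = 2*(k - 2).
Get s_k = R·t_k = -2**(1 - k)*(k - 2)*factorial(k + 1) with R(k) = B(k−1)f(k)/C(k) = 2*(k - 2)/(k**2 - k + 2).
s_(k+1) − s_k = -(k**2 - k + 2)*factorial(k + 1)/2**k = t_k.

s_k = -2**(1 - k)*(k - 2)*factorial(k + 1)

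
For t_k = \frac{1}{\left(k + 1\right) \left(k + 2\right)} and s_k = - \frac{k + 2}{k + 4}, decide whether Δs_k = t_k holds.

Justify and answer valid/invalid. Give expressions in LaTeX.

s_(k+1) = (-k - 3)/(k + 5)
s_(k+1) − s_k = -2/(k**2 + 9*k + 20)
(s_(k+1) − s_k) − t_k = 3*(-k**2 - 5*k - 8)/(k**4 + 12*k**3 + 49*k**2 + 78*k + 40)

Invalid: residual \frac{3 \left(- k^{2} - 5 k - 8\right)}{k^{4} + 12 k^{3} + 49 k^{2} + 78 k + 40} ≠ 0.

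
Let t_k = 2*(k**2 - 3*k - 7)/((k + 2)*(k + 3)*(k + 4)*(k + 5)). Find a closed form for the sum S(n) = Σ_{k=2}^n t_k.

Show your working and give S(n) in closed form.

S(n) = (n**3 - 12*n**2 - 25*n + 36)/(12*(n**3 + 12*n**2 + 47*n + 60))

The ratio is (k + 2)*(3*k - (k + 1)**2 + 10)/((k + 6)*(-k**2 + 3*k + 7)).
Take A(k)=k + 2, B(k)=k + 6, C(k)=k**2 - 3*k - 7.
Need (k + 2)·f(k+1) − (k + 5)·f(k) = k**2 - 3*k - 7.
Degrees (1,1,2) ⇒ d ≤ 3.
Solving with deg f ≤ 3: f(k) = -k*(k**2 + 33*k + 50)/24.
R(k) = B(k−1)·f(k)/C(k) = -k*(k + 5)*(k**2 + 33*k + 50)/(24*(k**2 - 3*k - 7)); s_k = R·t_k = k*(-k**2 - 33*k - 50)/(12*(k + 2)*(k + 3)*(k + 4)).
Verify: 2*(k**2 - 3*k - 7)/(k**4 + 14*k**3 + 71*k**2 + 154*k + 120) matches t_k.
Telescope: S(n) = s_(n+1) − s_(2) = (-n**3 - 36*n**2 - 119*n - 84)/(12*(n**3 + 12*n**2 + 47*n + 60)) − (-1/6) = (n**3 - 12*n**2 - 25*n + 36)/(12*(n**3 + 12*n**2 + 47*n + 60)).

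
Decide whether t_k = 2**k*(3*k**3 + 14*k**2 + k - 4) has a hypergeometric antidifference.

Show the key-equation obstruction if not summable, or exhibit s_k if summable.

Ratio r(k) = 2*(3*k**3 + 23*k**2 + 38*k + 14)/(3*k**3 + 14*k**2 + k - 4).
So A=2 and B=1, with C=k**3 + 14*k**2/3 + k/3 - 4/3.
Need (2)·f(k+1) − (1)·f(k) = k**3 + 14*k**2/3 + k/3 - 4/3.
Degrees (0,0,3) ⇒ d ≤ 3.
Solve for f: f(k) = k*(3*k**2 - 4*k - 1)/3 (degree 3 ≤ 3).
Certificate R = B(k−1)f/C = k*(3*k**2 - 4*k - 1)/(3*k**3 + 14*k**2 + k - 4) gives s_k = 2**k*k*(3*k**2 - 4*k - 1).
Δs = 2**k*(3*k**3 + 14*k**2 + k - 4), as required.

Yes. s_k = 2**k*k*(3*k**2 - 4*k - 1).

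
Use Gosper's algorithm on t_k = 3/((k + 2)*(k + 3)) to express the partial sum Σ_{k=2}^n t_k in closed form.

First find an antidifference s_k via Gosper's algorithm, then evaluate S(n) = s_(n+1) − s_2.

S(n) = 3*(n - 1)/(4*(n + 3))

Step 1: r(k) = (k + 2)/(k + 4).
Gosper form: A/B · C(k+1)/C(k) with A=k + 2, B=k + 4, C=1.
Set up (k + 2)·f(k+1) − (k + 3)·f(k) − (1) = 0.
From deg A=1, deg B=1, deg C=0: d=1.
Solving with deg f ≤ 1: f(k) = k/2.
Then R = B(k−1)f/C = k*(k + 3)/2, so s_k = R(k)·t_k = 3*k/(2*(k + 2)).
Verify: 3/(k**2 + 5*k + 6) matches t_k.
Evaluate: s_(n+1) = 3*(n + 1)/(2*(n + 3)); subtract s_(2) = 3/4 ⇒ S(n) = 3*(n - 1)/(4*(n + 3)).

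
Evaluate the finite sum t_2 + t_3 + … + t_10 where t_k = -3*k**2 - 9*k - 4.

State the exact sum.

Compute t_(k+1)/t_k: get (3*k**2 + 15*k + 16)/(3*k**2 + 9*k + 4).
So A=1 and B=1, with C=k**2 + 3*k + 4/3.
Need (1)·f(k+1) − (1)·f(k) = k**2 + 3*k + 4/3.
Bound: deg f ≤ 3.
Solving with deg f ≤ 3: f(k) = k**2*(k + 3)/3.
So s_k = (B(k−1)f/C)·t_k = (k**2*(k + 3)/(3*k**2 + 9*k + 4))·t_k = k**2*(-k - 3).
Δs = -3*k**2 - 9*k - 4, as required.
Sum = s_(11) − s_(2); s_(11) = -1694, s_(2) = -20 ⇒ -1674.

Σ = -1674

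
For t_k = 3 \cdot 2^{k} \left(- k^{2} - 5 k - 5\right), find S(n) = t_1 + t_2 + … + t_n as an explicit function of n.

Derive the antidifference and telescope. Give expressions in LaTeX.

r(k) = 2*(k**2 + 7*k + 11)/(k**2 + 5*k + 5) after simplifying.
So A=2 and B=1, with C=k**2 + 5*k + 5.
Set up (2)·f(k+1) − (1)·f(k) − (k**2 + 5*k + 5) = 0.
Bound: deg f ≤ 2.
Coefficient equations give f(k) = k**2 + k + 1.
So s_k = (B(k−1)f/C)·t_k = ((k**2 + k + 1)/(k**2 + 5*k + 5))·t_k = 3*2**k*(-k**2 - k - 1).
Verify: 3*2**k*(-k**2 - 5*k - 5) matches t_k.
Σ_(k=1)^n t_k = s_(n+1) − s_(1) = (6*2**n*(-n**2 - 3*n - 3)) − (-18), i.e. -6*2**n*n**2 - 18*2**n*n - 18*2**n + 18.

S(n) = - 6 \cdot 2^{n} n^{2} - 18 \cdot 2^{n} n - 18 \cdot 2^{n} + 18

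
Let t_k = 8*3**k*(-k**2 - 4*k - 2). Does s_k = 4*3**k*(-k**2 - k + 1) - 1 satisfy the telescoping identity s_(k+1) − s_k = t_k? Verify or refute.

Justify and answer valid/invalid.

valid (s_(k+1) − s_k reduces to t_k)

s_(k+1) = -12*3**k*(k + (k + 1)**2) - 1
s_(k+1) − s_k = 8*3**k*(-k**2 - 4*k - 2)
(s_(k+1) − s_k) − t_k = 0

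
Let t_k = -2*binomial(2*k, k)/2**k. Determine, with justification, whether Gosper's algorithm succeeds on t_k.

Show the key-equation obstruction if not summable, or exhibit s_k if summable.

Ratio r(k) = (2*k + 1)/(k + 1).
Factor: A=2*k + 1; B=k + 1; C=1.
f must satisfy (2*k + 1)·f(k+1) − (k)·f(k) = 1.
Bound: deg f ≤ -1.
Bound -1 < 0, so the key equation has no polynomial solution.

No — negative degree bound, so no certificate f.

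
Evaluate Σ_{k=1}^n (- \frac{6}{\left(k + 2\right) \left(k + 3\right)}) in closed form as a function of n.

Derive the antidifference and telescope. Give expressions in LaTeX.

S(n) = - \frac{2 n}{n + 3}

The ratio is (k + 2)/(k + 4).
Normal form (A,B,C) = (k + 2, k + 4, 1).
Need (k + 2)·f(k+1) − (k + 3)·f(k) = 1.
Bound: deg f ≤ 1.
A polynomial solution: f(k) = k/2.
R(k) = B(k−1)·f(k)/C(k) = k*(k + 3)/2; s_k = R·t_k = -3*k/(k + 2).
Verify: -6/(k**2 + 5*k + 6) matches t_k.
Evaluate: s_(n+1) = 3*(-n - 1)/(n + 3); subtract s_(1) = -1 ⇒ S(n) = -2*n/(n + 3).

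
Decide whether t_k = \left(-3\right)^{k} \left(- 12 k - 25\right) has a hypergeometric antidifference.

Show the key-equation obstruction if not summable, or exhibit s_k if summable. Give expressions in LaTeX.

t_(k+1)/t_k = 3*(-12*k - 37)/(12*k + 25).
Normal form (A,B,C) = (-3, 1, k + 25/12).
Need (-3)·f(k+1) − (1)·f(k) = k + 25/12.
d = 1 from the (0,0,1) case.
Solving with deg f ≤ 1: f(k) = -(3*k + 4)/12.
Certificate R = B(k−1)f/C = -(3*k + 4)/(12*k + 25) gives s_k = (-3)**k*(3*k + 4).
Verify: (-3)**k*(-12*k - 25) matches t_k.

Yes. s_k = \left(-3\right)^{k} \left(3 k + 4\right).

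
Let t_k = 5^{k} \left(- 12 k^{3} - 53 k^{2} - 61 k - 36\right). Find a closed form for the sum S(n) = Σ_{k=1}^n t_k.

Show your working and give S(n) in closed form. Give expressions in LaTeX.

S(n) = - 15 \cdot 5^{n} n^{3} - 55 \cdot 5^{n} n^{2} - 60 \cdot 5^{n} n - 40 \cdot 5^{n} + 40

r(k) = 5*(12*k**3 + 89*k**2 + 203*k + 162)/(12*k**3 + 53*k**2 + 61*k + 36) after simplifying.
Factor: A=5; B=1; C=k**3 + 53*k**2/12 + 61*k/12 + 3.
Key eq: (5)·f(k+1) = (1)·f(k) + (k**3 + 53*k**2/12 + 61*k/12 + 3).
Degrees (0,0,3) ⇒ d ≤ 3.
Solve for f: f(k) = (3*k**3 + 2*k**2 - k + 4)/12 (degree 3 ≤ 3).
Then R = B(k−1)f/C = (3*k**3 + 2*k**2 - k + 4)/(12*k**3 + 53*k**2 + 61*k + 36), so s_k = R(k)·t_k = 5**k*(-3*k**3 - 2*k**2 + k - 4).
s_(k+1) − s_k = 5**k*(-12*k**3 - 53*k**2 - 61*k - 36) = t_k.
s_(n+1) = 5**(n + 1)*(-3*n**3 - 11*n**2 - 12*n - 8) and s_(1) = -40, so S(n) = -15*5**n*n**3 - 55*5**n*n**2 - 60*5**n*n - 40*5**n + 40.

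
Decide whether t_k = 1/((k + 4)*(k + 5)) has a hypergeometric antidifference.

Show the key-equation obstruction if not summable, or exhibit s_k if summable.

Yes. s_k = k/(4*(k + 4)).

Step 1: r(k) = (k + 4)/(k + 6).
A = k + 4, B = k + 6, C = 1.
Set up (k + 4)·f(k+1) − (k + 5)·f(k) − (1) = 0.
deg f ≤ 1 (via 1,1,0).
Solve for f: f(k) = k/4 (degree 1 ≤ 1).
Get s_k = R·t_k = k/(4*(k + 4)) with R(k) = B(k−1)f(k)/C(k) = k*(k + 5)/4.
Check: Δs_k = 1/(k**2 + 9*k + 20). ✓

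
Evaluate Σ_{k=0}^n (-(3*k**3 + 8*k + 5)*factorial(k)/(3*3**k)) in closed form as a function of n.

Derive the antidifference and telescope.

Compute t_(k+1)/t_k: get (k + 1)*(8*k + 3*(k + 1)**3 + 13)/(3*(3*k**3 + 8*k + 5)).
A = k/3 + 1/3, B = 1, C = k**3 + 8*k/3 + 5/3.
f must satisfy (k/3 + 1/3)·f(k+1) − (1)·f(k) = k**3 + 8*k/3 + 5/3.
d = 2 from the (1,0,3) case.
Coefficient equations give f(k) = 3*k**2 - 1.
R(k) = B(k−1)·f(k)/C(k) = 3*(3*k**2 - 1)/(3*k**3 + 8*k + 5); s_k = R·t_k = -(3*k**2 - 1)*factorial(k)/3**k.
s_(k+1) − s_k = -(3*k**3 + 8*k + 5)*factorial(k)/(3*3**k) = t_k.
Telescope: S(n) = s_(n+1) − s_(0) = -3**(-n - 1)*(3*n**2 + 6*n + 2)*factorial(n + 1) − (1) = -3**(-n - 1)*(3**(n + 1) + 3*n**3*factorial(n) + 9*n**2*factorial(n) + 8*n*factorial(n) + 2*factorial(n)).

S(n) = -3**(-n - 1)*(3**(n + 1) + 3*n**3*factorial(n) + 9*n**2*factorial(n) + 8*n*factorial(n) + 2*factorial(n))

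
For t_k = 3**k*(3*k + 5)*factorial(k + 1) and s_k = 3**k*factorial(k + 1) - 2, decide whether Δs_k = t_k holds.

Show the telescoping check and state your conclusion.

valid (s_(k+1) − s_k reduces to t_k)

s_(k+1) = 3**(k + 1)*factorial(k + 2) - 2
s_(k+1) − s_k = 3**k*(3*k + 5)*factorial(k + 1)
(s_(k+1) − s_k) − t_k = 0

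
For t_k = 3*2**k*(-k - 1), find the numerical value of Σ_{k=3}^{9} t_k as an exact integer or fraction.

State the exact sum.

Ratio r(k) = 2*(k + 2)/(k + 1).
Take A(k)=2, B(k)=1, C(k)=k + 1.
Need (2)·f(k+1) − (1)·f(k) = k + 1.
From deg A=0, deg B=0, deg C=1: d=1.
Coefficient equations give f(k) = k - 1.
Certificate R = B(k−1)f/C = (k - 1)/(k + 1) gives s_k = 3*2**k*(1 - k).
s_(k+1) − s_k = 3*2**k*(-k - 1) = t_k.
Evaluate s at k=10 and k=3: -27648 and -48; difference -27600.

Σ = -27600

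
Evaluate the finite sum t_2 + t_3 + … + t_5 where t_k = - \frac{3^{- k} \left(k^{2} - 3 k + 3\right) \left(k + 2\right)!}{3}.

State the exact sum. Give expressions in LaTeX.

Step 1: r(k) = -(k + 3)*(3*k - (k + 1)**2)/(3*k**2 - 9*k + 9).
Gosper form: A/B · C(k+1)/C(k) with A=k/3 + 1, B=1, C=k**2 - 3*k + 3.
Set up (k/3 + 1)·f(k+1) − (1)·f(k) − (k**2 - 3*k + 3) = 0.
From deg A=1, deg B=0, deg C=2: d=1.
Coefficient equations give f(k) = 3*(k - 4).
Then R = B(k−1)f/C = 3*(k - 4)/(k**2 - 3*k + 3), so s_k = R(k)·t_k = -(k - 4)*factorial(k + 2)/3**k.
s_(k+1) − s_k = -(k**2 - 3*k + 3)*factorial(k + 2)/(3*3**k) = t_k.
Evaluate s at k=6 and k=2: -8960/81 and 16/3; difference -9392/81.

Σ = -9392/81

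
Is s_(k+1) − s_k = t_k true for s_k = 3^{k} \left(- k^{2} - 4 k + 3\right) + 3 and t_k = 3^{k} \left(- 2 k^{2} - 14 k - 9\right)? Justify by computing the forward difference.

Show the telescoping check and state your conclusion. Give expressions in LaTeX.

Valid — Δs_k = t_k.

s_(k+1) = -3*3**k*(4*k + (k + 1)**2 + 1) + 3
s_(k+1) − s_k = 3**k*(-2*k**2 - 14*k - 9)
(s_(k+1) − s_k) − t_k = 0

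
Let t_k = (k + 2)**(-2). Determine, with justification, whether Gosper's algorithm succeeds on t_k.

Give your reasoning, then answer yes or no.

The ratio is (k + 2)**2/(k + 3)**2.
A = k**2 + 4*k + 4, B = k**2 + 6*k + 9, C = 1.
Key eq: (k**2 + 4*k + 4)·f(k+1) = (k**2 + 4*k + 4)·f(k) + (1).
deg f ≤ 0 (via 2,2,0).
Put f(k) = c0: A·f(k+1) − B(k−1)·f(k) − C = -1; need -1 = 0 — inconsistent ⇒ no f, not summable.

No; the coefficient equations for f are inconsistent.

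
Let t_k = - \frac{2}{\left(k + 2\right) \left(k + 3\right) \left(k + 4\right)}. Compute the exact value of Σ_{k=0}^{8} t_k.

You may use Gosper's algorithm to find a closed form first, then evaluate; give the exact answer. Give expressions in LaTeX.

The ratio is (k + 2)/(k + 5).
Take A(k)=k + 2, B(k)=k + 5, C(k)=1.
f must satisfy (k + 2)·f(k+1) − (k + 4)·f(k) = 1.
d = 2 from the (1,1,0) case.
Solving with deg f ≤ 2: f(k) = k*(k + 5)/12.
Certificate R = B(k−1)f/C = k*(k + 4)*(k + 5)/12 gives s_k = k*(-k - 5)/(6*(k + 2)*(k + 3)).
s_(k+1) − s_k = -2/(k**3 + 9*k**2 + 26*k + 24) = t_k.
Σ_(k=0)^(8) t_k = s_(9) − s_(0) = -7/44 − (0) = -7/44.

Σ = -7/44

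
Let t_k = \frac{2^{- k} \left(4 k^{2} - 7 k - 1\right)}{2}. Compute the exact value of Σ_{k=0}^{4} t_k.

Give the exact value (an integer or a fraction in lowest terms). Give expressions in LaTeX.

Ratio r(k) = (4*k**2 + k - 4)/(2*(4*k**2 - 7*k - 1)).
Gosper form: A/B · C(k+1)/C(k) with A=1/2, B=1, C=k**2 - 7*k/4 - 1/4.
f must satisfy (1/2)·f(k+1) − (1)·f(k) = k**2 - 7*k/4 - 1/4.
Degrees (0,0,2) ⇒ d ≤ 2.
Solve for f: f(k) = -(4*k**2 + k + 4)/2 (degree 2 ≤ 2).
Then R = B(k−1)f/C = -2*(4*k**2 + k + 4)/(4*k**2 - 7*k - 1), so s_k = R(k)·t_k = (-4*k**2 - k - 4)/2**k.
Check: Δs_k = (4*k**2 - 7*k - 1)/(2*2**k). ✓
Sum = s_(5) − s_(0); s_(5) = -109/32, s_(0) = -4 ⇒ 19/32.

Σ = 19/32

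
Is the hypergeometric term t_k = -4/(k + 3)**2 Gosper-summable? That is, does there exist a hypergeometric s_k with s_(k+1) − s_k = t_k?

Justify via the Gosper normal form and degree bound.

No; the coefficient equations for f are inconsistent.

Compute t_(k+1)/t_k: get (k + 3)**2/(k + 4)**2.
So A=k**2 + 6*k + 9 and B=k**2 + 8*k + 16, with C=1.
Key eq: (k**2 + 6*k + 9)·f(k+1) = (k**2 + 6*k + 9)·f(k) + (1).
Bound: deg f ≤ 0.
Write f(k) = c0. Then LHS − RHS = -1, requiring -1 = 0: contradictory. No certificate.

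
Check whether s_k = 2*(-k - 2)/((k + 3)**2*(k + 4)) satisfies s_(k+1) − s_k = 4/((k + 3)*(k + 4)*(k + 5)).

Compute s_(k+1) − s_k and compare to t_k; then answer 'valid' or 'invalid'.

s_(k+1) = 2*(-k - 3)/((k + 4)**2*(k + 5))
s_(k+1) − s_k = 2*(2*k**2 + 11*k + 13)/(k**5 + 19*k**4 + 143*k**3 + 533*k**2 + 984*k + 720)
(s_(k+1) − s_k) − t_k = 2*(-3*k - 11)/(k**5 + 19*k**4 + 143*k**3 + 533*k**2 + 984*k + 720)

Invalid: residual 2*(-3*k - 11)/(k**5 + 19*k**4 + 143*k**3 + 533*k**2 + 984*k + 720) ≠ 0.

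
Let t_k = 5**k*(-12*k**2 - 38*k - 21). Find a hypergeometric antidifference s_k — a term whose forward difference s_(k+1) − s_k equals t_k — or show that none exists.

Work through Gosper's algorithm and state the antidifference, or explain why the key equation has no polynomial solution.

Ratio r(k) = 5*(12*k**2 + 62*k + 71)/(12*k**2 + 38*k + 21).
Factor: A=5; B=1; C=k**2 + 19*k/6 + 7/4.
Key eq: (5)·f(k+1) = (1)·f(k) + (k**2 + 19*k/6 + 7/4).
Bound: deg f ≤ 2.
Match coefficients ⇒ f(k) = (k + 1)*(3*k - 1)/12.
So s_k = (B(k−1)f/C)·t_k = ((k + 1)*(3*k - 1)/(12*k**2 + 38*k + 21))·t_k = 5**k*(-3*k**2 - 2*k + 1).
Δs = 5**k*(-12*k**2 - 38*k - 21), as required.

s_k = 5**k*(-3*k**2 - 2*k + 1)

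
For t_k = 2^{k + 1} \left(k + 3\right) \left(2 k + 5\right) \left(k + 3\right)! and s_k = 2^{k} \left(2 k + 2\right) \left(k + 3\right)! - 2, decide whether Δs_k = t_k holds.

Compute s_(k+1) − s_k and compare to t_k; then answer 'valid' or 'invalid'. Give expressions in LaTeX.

s_(k+1) = 2**(k + 1)*(2*k + 4)*factorial(k + 4) - 2
s_(k+1) − s_k = 2**(k + 1)*(k + 3)*(2*k + 5)*factorial(k + 3)
(s_(k+1) − s_k) − t_k = 0

valid (s_(k+1) − s_k reduces to t_k)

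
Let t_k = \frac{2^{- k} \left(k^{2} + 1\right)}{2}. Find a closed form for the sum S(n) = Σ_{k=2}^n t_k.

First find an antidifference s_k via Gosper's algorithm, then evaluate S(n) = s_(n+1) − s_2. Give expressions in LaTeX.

Compute t_(k+1)/t_k: get ((k + 1)**2 + 1)/(2*(k**2 + 1)).
Normal form (A,B,C) = (1/2, 1, k**2 + 1).
f must satisfy (1/2)·f(k+1) − (1)·f(k) = k**2 + 1.
Bound: deg f ≤ 2.
Coefficient equations give f(k) = -2*(k**2 + 2*k + 4).
Certificate R = B(k−1)f/C = -2*(k**2 + 2*k + 4)/(k**2 + 1) gives s_k = (-k**2 - 2*k - 4)/2**k.
s_(k+1) − s_k = (k**2 + 1)/(2*2**k) = t_k.
Telescope: S(n) = s_(n+1) − s_(2) = 2**(-n - 1)*(-n**2 - 4*n - 7) − (-3) = (6*2**n - n**2 - 4*n - 7)/(2*2**n).

S(n) = \frac{2^{- n} \left(6 \cdot 2^{n} - n^{2} - 4 n - 7\right)}{2}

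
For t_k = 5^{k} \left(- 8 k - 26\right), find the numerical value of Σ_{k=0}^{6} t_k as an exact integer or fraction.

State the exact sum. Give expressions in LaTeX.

The ratio is 5*(4*k + 17)/(4*k + 13).
Gosper form: A/B · C(k+1)/C(k) with A=5, B=1, C=k + 13/4.
Key eq: (5)·f(k+1) = (1)·f(k) + (k + 13/4).
deg f ≤ 1 (via 0,0,1).
A polynomial solution: f(k) = (k + 2)/4.
Then R = B(k−1)f/C = (k + 2)/(4*k + 13), so s_k = R(k)·t_k = -2*5**k*(k + 2).
Verify: 5**k*(-8*k - 26) matches t_k.
Σ_(k=0)^(6) t_k = s_(7) − s_(0) = -1406250 − (-4) = -1406246.

Σ = -1406246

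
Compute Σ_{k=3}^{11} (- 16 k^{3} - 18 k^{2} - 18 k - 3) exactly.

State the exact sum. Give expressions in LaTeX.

Σ = -79731

r(k) = (16*k**3 + 66*k**2 + 102*k + 55)/(16*k**3 + 18*k**2 + 18*k + 3) after simplifying.
So A=1 and B=1, with C=k**3 + 9*k**2/8 + 9*k/8 + 3/16.
Solve (1)·f(k+1) − (1)·f(k) = k**3 + 9*k**2/8 + 9*k/8 + 3/16.
Degrees (0,0,3) ⇒ d ≤ 4.
Solving with deg f ≤ 4: f(k) = k*(4*k**3 - 2*k**2 + 4*k - 3)/16.
So s_k = (B(k−1)f/C)·t_k = (k*(4*k**3 - 2*k**2 + 4*k - 3)/(16*k**3 + 18*k**2 + 18*k + 3))·t_k = k*(-4*k**3 + 2*k**2 - 4*k + 3).
Verify: -16*k**3 - 18*k**2 - 18*k - 3 matches t_k.
Telescoping: Σ = s_(12) − s_(3) = -80028 − (-297) = -79731.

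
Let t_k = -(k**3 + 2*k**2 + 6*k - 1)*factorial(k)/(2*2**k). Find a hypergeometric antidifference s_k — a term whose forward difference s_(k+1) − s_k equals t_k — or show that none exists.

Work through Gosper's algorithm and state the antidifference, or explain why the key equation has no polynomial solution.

Ratio r(k) = (k**4 + 6*k**3 + 18*k**2 + 21*k + 8)/(2*(k**3 + 2*k**2 + 6*k - 1)).
A = k/2 + 1/2, B = 1, C = k**3 + 2*k**2 + 6*k - 1.
Solve (k/2 + 1/2)·f(k+1) − (1)·f(k) = k**3 + 2*k**2 + 6*k - 1.
deg f ≤ 2 (via 1,0,3).
A polynomial solution: f(k) = 2*(k**2 + k + 3).
So s_k = (B(k−1)f/C)·t_k = (2*(k**2 + k + 3)/(k**3 + 2*k**2 + 6*k - 1))·t_k = -(k**2 + k + 3)*factorial(k)/2**k.
Δs = -(k**3 + 2*k**2 + 6*k - 1)*factorial(k)/(2*2**k), as required.

s_k = -(k**2 + k + 3)*factorial(k)/2**k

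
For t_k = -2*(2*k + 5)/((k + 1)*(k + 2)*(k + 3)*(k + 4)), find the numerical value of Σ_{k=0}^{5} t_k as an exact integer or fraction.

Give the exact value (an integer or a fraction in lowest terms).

Ratio r(k) = (k + 1)*(2*k + 7)/((k + 5)*(2*k + 5)).
Normal form (A,B,C) = (k + 1, k + 5, k + 5/2).
Need (k + 1)·f(k+1) − (k + 4)·f(k) = k + 5/2.
Bound: deg f ≤ 3.
Match coefficients ⇒ f(k) = k*(k + 2)*(k + 4)/6.
So s_k = (B(k−1)f/C)·t_k = (k*(k + 2)*(k + 4)**2/(3*(2*k + 5)))·t_k = 2*k*(-k - 4)/(3*(k**2 + 4*k + 3)).
Check: Δs_k = 2*(-2*k - 5)/(k**4 + 10*k**3 + 35*k**2 + 50*k + 24). ✓
Sum = s_(6) − s_(0); s_(6) = -40/63, s_(0) = 0 ⇒ -40/63.

Σ = -40/63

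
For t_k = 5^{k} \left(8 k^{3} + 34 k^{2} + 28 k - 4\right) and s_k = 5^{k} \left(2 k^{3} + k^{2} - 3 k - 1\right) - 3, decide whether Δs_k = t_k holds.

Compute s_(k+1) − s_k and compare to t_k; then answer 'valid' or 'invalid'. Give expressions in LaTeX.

s_(k+1) = 5**(k + 1)*(-3*k + 2*(k + 1)**3 + (k + 1)**2 - 4) - 3
s_(k+1) − s_k = 5**k*(8*k**3 + 34*k**2 + 28*k - 4)
(s_(k+1) − s_k) − t_k = 0

valid; difference matches t_k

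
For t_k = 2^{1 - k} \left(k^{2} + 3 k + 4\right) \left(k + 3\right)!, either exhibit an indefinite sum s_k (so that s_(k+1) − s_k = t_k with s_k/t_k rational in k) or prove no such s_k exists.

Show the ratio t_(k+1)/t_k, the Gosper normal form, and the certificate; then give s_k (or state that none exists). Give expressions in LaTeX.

s_k = 2^{2 - k} k \left(k + 3\right)!

t_(k+1)/t_k = (k + 4)*(3*k + (k + 1)**2 + 7)/(2*(k**2 + 3*k + 4)).
A = k/2 + 2, B = 1, C = k**2 + 3*k + 4.
Key eq: (k/2 + 2)·f(k+1) = (1)·f(k) + (k**2 + 3*k + 4).
Bound: deg f ≤ 1.
Solving with deg f ≤ 1: f(k) = 2*k.
So s_k = (B(k−1)f/C)·t_k = (2*k/(k**2 + 3*k + 4))·t_k = 2**(2 - k)*k*factorial(k + 3).
Verify: 2**(1 - k)*(k**2 + 3*k + 4)*factorial(k + 3) matches t_k.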